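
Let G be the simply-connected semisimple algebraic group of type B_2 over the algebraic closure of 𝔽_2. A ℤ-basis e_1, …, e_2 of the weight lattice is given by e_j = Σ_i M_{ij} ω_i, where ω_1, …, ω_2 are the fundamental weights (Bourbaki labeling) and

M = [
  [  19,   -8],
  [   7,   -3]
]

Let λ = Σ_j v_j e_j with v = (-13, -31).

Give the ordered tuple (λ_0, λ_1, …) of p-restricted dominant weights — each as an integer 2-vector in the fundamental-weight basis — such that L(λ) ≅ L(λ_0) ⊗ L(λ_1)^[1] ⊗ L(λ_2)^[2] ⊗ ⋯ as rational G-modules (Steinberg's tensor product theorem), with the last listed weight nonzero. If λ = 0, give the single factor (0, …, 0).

Converting to the ω-basis (c_i = row i of M dotted with v = (-13, -31)):
  c_1 = (19)·(-13) + (-8)·(-31) = 1
  c_2 = (7)·(-13) + (-3)·(-31) = 2
Writing each c_i in base p = 2:
  c_1 = 1 = 1·2^0
  c_2 = 2 = 0·2^0 + 1·2^1
λ_0 = (1, 0)
λ_1 = (0, 1)

((1, 0), (0, 1))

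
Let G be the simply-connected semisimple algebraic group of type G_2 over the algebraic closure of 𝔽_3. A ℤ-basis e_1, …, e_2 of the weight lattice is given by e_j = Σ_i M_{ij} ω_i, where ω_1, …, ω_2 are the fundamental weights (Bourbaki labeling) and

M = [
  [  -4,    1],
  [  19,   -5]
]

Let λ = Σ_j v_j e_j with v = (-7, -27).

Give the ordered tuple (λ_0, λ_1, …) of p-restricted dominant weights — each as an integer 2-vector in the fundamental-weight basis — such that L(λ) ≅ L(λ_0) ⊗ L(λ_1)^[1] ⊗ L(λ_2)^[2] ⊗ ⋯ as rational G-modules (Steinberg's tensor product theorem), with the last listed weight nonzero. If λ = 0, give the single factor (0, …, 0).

((1, 2),)

In the fundamental-weight basis, λ has coordinates c = M·v (v = (-7, -27)):
  c_1 = (-4)·(-7) + (1)·(-27) = 1
  c_2 = (19)·(-7) + (-5)·(-27) = 2
Writing each c_i in base p = 3:
  c_1 = 1 = 1·3^0
  c_2 = 2 = 2·3^0
p-restricted factor λ_0 = (1, 2)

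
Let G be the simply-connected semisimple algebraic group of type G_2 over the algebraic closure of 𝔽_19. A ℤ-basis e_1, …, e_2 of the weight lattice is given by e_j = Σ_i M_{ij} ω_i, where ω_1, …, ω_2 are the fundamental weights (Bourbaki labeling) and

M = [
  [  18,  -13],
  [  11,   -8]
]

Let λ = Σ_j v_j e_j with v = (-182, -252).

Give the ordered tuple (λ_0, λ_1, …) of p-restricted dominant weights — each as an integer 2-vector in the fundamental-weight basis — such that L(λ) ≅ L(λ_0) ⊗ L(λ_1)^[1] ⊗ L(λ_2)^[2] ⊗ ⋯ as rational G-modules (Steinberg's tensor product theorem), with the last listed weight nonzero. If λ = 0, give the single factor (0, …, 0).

Converting to the ω-basis (c_i = row i of M dotted with v = (-182, -252)):
  c_1 = (18)·(-182) + (-13)·(-252) = 0
  c_2 = (11)·(-182) + (-8)·(-252) = 14
Expand coordinatewise in base 19:
  c_1 = 0
  c_2 = 14 = 14·19^0
p-restricted factor λ_0 = (0, 14)

((0, 14),)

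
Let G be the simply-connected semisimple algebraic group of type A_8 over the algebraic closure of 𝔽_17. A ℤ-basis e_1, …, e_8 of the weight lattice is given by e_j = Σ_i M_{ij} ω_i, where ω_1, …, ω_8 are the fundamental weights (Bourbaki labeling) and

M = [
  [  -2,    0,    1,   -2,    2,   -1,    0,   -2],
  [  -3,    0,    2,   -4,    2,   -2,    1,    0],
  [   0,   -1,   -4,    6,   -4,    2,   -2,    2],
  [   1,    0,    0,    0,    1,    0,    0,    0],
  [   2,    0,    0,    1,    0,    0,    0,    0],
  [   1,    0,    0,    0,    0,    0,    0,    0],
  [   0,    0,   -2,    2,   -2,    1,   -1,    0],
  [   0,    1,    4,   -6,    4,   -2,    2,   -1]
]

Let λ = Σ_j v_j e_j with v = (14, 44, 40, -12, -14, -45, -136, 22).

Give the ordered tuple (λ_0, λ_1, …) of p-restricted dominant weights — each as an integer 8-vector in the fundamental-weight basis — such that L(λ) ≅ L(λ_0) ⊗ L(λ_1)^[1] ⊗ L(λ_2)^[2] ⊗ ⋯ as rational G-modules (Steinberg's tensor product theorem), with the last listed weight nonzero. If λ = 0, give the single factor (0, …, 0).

In the fundamental-weight basis, λ has coordinates c = M·v (v = (14, 44, 40, -12, -14, -45, -136, 22)):
  c_1 = (-2)·(14) + 0·44 + 1·40 + (-2)·(-12) + (2)·(-14) + (-1)·(-45) + (0)·(-136) + (-2)·(22) = 9
  c_2 = (-3)·(14) + 0·44 + 2·40 + (-4)·(-12) + (2)·(-14) + (-2)·(-45) + (1)·(-136) + 0·22 = 12
  c_3 = 0·14 + (-1)·(44) + (-4)·(40) + (6)·(-12) + (-4)·(-14) + (2)·(-45) + (-2)·(-136) + 2·22 = 6
  c_4 = 1·14 + 0·44 + 0·40 + (0)·(-12) + (1)·(-14) + (0)·(-45) + (0)·(-136) + 0·22 = 0
  c_5 = 2·14 + 0·44 + 0·40 + (1)·(-12) + (0)·(-14) + (0)·(-45) + (0)·(-136) + 0·22 = 16
  c_6 = 1·14 + 0·44 + 0·40 + (0)·(-12) + (0)·(-14) + (0)·(-45) + (0)·(-136) + 0·22 = 14
  c_7 = 0·14 + 0·44 + (-2)·(40) + (2)·(-12) + (-2)·(-14) + (1)·(-45) + (-1)·(-136) + 0·22 = 15
  c_8 = 0·14 + 1·44 + 4·40 + (-6)·(-12) + (4)·(-14) + (-2)·(-45) + (2)·(-136) + (-1)·(22) = 16
Expand coordinatewise in base 17:
  c_1 = 9 = 9·17^0
  c_2 = 12 = 12·17^0
  c_3 = 6 = 6·17^0
  c_4 = 0
  c_5 = 16 = 16·17^0
  c_6 = 14 = 14·17^0
  c_7 = 15 = 15·17^0
  c_8 = 16 = 16·17^0
p-restricted factor λ_0 = (9, 12, 6, 0, 16, 14, 15, 16)

((9, 12, 6, 0, 16, 14, 15, 16),)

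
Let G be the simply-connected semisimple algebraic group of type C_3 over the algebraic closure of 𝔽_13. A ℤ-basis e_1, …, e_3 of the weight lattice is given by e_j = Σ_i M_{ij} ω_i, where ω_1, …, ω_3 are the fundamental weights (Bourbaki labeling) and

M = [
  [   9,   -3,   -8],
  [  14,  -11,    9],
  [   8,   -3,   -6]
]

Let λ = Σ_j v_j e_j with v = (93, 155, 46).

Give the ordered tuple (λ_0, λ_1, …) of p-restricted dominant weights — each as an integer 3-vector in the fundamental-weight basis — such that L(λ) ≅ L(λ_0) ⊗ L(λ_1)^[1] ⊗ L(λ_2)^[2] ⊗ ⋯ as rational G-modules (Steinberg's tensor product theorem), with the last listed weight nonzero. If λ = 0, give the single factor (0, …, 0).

((4, 11, 3),)

Converting to the ω-basis (c_i = row i of M dotted with v = (93, 155, 46)):
  c_1 = (9)·(93) + (-3)·(155) + (-8)·(46) = 4
  c_2 = (14)·(93) + (-11)·(155) + (9)·(46) = 11
  c_3 = (8)·(93) + (-3)·(155) + (-6)·(46) = 3
p = 13; digits c_i = Σ_j d_{ij}·13^j, 0 ≤ d_{ij} < 13:
  c_1 = 4 = 4·13^0
  c_2 = 11 = 11·13^0
  c_3 = 3 = 3·13^0
Factor λ_0 = (4, 11, 3)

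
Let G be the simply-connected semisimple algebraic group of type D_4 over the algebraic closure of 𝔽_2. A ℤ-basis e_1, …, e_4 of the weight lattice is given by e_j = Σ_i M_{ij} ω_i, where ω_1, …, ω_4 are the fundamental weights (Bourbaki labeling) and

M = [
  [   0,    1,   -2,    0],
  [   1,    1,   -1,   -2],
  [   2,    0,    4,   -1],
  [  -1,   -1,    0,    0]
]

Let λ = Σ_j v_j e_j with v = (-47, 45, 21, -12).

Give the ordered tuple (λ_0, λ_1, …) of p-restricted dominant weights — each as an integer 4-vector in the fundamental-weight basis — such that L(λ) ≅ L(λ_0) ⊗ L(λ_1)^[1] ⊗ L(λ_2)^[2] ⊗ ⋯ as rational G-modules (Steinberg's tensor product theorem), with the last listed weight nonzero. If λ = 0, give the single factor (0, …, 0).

((1, 1, 0, 0), (1, 0, 1, 1))

Compute c_i = Σ_j M_{ij} v_j with v = (-47, 45, 21, -12):
  c_1 = (0)·(-47) + 1·45 + (-2)·(21) + (0)·(-12) = 3
  c_2 = (1)·(-47) + 1·45 + (-1)·(21) + (-2)·(-12) = 1
  c_3 = (2)·(-47) + 0·45 + 4·21 + (-1)·(-12) = 2
  c_4 = (-1)·(-47) + (-1)·(45) + 0·21 + (0)·(-12) = 2
Expand coordinatewise in base 2:
  c_1 = 3 = 1·2^0 + 1·2^1
  c_2 = 1 = 1·2^0
  c_3 = 2 = 0·2^0 + 1·2^1
  c_4 = 2 = 0·2^0 + 1·2^1
Factor λ_0 = (1, 1, 0, 0)
Factor λ_1 = (1, 0, 1, 1)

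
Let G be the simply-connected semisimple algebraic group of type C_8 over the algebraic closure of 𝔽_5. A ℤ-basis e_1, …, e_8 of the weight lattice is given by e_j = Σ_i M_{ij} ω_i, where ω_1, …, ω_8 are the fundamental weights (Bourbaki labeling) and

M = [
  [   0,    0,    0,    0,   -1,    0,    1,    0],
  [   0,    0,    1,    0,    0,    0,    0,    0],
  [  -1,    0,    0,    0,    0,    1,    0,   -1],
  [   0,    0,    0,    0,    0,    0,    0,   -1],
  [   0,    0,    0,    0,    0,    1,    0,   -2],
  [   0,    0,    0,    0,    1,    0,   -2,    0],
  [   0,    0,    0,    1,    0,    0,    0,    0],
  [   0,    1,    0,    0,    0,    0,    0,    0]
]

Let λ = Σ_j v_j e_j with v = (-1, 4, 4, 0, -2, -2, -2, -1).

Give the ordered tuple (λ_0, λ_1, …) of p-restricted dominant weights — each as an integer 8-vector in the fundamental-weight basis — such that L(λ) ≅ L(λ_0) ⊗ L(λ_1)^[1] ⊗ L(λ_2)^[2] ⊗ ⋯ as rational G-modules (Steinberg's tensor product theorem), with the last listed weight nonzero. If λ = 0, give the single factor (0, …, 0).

((0, 4, 0, 1, 0, 2, 0, 4),)

Change of basis e → ω: c = M·v where v = (-1, 4, 4, 0, -2, -2, -2, -1):
  c_1 = (0)·(-1) + (0)·(4) + (0)·(4) + (0)·(0) + (-1)·(-2) + (0)·(-2) + (1)·(-2) + (0)·(-1) = 0
  c_2 = (0)·(-1) + (0)·(4) + (1)·(4) + (0)·(0) + (0)·(-2) + (0)·(-2) + (0)·(-2) + (0)·(-1) = 4
  c_3 = (-1)·(-1) + (0)·(4) + (0)·(4) + (0)·(0) + (0)·(-2) + (1)·(-2) + (0)·(-2) + (-1)·(-1) = 0
  c_4 = (0)·(-1) + (0)·(4) + (0)·(4) + (0)·(0) + (0)·(-2) + (0)·(-2) + (0)·(-2) + (-1)·(-1) = 1
  c_5 = (0)·(-1) + (0)·(4) + (0)·(4) + (0)·(0) + (0)·(-2) + (1)·(-2) + (0)·(-2) + (-2)·(-1) = 0
  c_6 = (0)·(-1) + (0)·(4) + (0)·(4) + (0)·(0) + (1)·(-2) + (0)·(-2) + (-2)·(-2) + (0)·(-1) = 2
  c_7 = (0)·(-1) + (0)·(4) + (0)·(4) + (1)·(0) + (0)·(-2) + (0)·(-2) + (0)·(-2) + (0)·(-1) = 0
  c_8 = (0)·(-1) + (1)·(4) + (0)·(4) + (0)·(0) + (0)·(-2) + (0)·(-2) + (0)·(-2) + (0)·(-1) = 4
Base-5 expansion of each c_i:
  c_1 = 0
  c_2 = 4 = 4·5^0
  c_3 = 0
  c_4 = 1 = 1·5^0
  c_5 = 0
  c_6 = 2 = 2·5^0
  c_7 = 0
  c_8 = 4 = 4·5^0
p-restricted factor λ_0 = (0, 4, 0, 1, 0, 2, 0, 4)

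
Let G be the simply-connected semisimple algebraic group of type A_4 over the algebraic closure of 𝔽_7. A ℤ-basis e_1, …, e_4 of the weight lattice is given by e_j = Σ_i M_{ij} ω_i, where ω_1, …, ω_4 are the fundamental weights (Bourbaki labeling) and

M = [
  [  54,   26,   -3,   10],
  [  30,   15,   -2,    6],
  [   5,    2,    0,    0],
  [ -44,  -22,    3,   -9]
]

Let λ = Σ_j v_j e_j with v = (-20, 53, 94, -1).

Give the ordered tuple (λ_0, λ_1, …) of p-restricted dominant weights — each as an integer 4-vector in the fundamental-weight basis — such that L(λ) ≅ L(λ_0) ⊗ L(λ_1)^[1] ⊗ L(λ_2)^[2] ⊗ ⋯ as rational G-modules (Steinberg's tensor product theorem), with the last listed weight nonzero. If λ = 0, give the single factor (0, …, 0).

Compute c_i = Σ_j M_{ij} v_j with v = (-20, 53, 94, -1):
  c_1 = 54*-20 + 26*53 + -3*94 + 10*-1 = 6
  c_2 = 30*-20 + 15*53 + -2*94 + 6*-1 = 1
  c_3 = 5*-20 + 2*53 + 0*94 + 0*-1 = 6
  c_4 = -44*-20 + -22*53 + 3*94 + -9*-1 = 5
Expand coordinatewise in base 7:
  c_1 = 6 = 6·7^0
  c_2 = 1 = 1·7^0
  c_3 = 6 = 6·7^0
  c_4 = 5 = 5·7^0
λ_0 = (6, 1, 6, 5)

((6, 1, 6, 5),)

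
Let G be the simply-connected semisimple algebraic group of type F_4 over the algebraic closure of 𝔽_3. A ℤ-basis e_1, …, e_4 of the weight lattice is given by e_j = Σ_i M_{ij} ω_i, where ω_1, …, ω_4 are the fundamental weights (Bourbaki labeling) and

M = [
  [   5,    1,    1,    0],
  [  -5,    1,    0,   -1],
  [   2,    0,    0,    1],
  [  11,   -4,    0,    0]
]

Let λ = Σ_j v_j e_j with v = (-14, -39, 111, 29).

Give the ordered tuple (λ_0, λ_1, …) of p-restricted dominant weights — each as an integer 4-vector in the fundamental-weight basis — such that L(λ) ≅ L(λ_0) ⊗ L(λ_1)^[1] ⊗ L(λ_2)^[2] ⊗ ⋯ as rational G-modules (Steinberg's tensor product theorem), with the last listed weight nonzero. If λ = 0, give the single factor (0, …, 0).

((2, 2, 1, 2),)

Converting to the ω-basis (c_i = row i of M dotted with v = (-14, -39, 111, 29)):
  c_1 = (5)·(-14) + (1)·(-39) + 1·111 + 0·29 = 2
  c_2 = (-5)·(-14) + (1)·(-39) + 0·111 + (-1)·(29) = 2
  c_3 = (2)·(-14) + (0)·(-39) + 0·111 + 1·29 = 1
  c_4 = (11)·(-14) + (-4)·(-39) + 0·111 + 0·29 = 2
Base-3 expansion of each c_i:
  c_1 = 2 = 2·3^0
  c_2 = 2 = 2·3^0
  c_3 = 1 = 1·3^0
  c_4 = 2 = 2·3^0
λ_0 = (2, 2, 1, 2)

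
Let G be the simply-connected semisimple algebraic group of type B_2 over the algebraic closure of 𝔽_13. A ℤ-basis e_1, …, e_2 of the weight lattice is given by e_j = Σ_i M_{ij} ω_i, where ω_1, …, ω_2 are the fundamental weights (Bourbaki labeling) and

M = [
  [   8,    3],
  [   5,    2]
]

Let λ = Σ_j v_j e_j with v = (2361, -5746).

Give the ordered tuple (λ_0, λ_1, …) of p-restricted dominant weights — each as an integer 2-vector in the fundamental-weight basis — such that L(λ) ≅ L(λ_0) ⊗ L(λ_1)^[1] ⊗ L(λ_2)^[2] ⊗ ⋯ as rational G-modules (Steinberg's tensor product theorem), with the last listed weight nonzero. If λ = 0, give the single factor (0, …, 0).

In the fundamental-weight basis, λ has coordinates c = M·v (v = (2361, -5746)):
  c_1 = (8)·(2361) + (3)·(-5746) = 1650
  c_2 = (5)·(2361) + (2)·(-5746) = 313
Expand coordinatewise in base 13:
  c_1 = 1650 = 12·13^0 + 9·13^1 + 9·13^2
  c_2 = 313 = 1·13^0 + 11·13^1 + 1·13^2
Factor λ_0 = (12, 1)
Factor λ_1 = (9, 11)
Factor λ_2 = (9, 1)

((12, 1), (9, 11), (9, 1))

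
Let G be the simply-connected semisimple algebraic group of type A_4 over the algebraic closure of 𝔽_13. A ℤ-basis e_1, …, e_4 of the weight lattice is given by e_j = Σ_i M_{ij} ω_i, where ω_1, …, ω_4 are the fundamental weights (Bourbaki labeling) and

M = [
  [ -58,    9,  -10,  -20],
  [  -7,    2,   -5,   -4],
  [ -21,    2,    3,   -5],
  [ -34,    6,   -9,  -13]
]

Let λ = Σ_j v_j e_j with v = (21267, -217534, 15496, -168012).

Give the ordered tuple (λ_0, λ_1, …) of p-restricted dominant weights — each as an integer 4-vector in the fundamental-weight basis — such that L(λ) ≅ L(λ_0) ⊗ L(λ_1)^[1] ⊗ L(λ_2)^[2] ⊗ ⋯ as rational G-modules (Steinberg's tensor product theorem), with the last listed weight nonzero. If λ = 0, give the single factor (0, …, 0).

Compute c_i = Σ_j M_{ij} v_j with v = (21267, -217534, 15496, -168012):
  c_1 = -58*21267 + 9*-217534 + -10*15496 + -20*-168012 = 13988
  c_2 = -7*21267 + 2*-217534 + -5*15496 + -4*-168012 = 10631
  c_3 = -21*21267 + 2*-217534 + 3*15496 + -5*-168012 = 4873
  c_4 = -34*21267 + 6*-217534 + -9*15496 + -13*-168012 = 16410
Base-13 expansion of each c_i:
  c_1 = 13988 = 0·13^0 + 10·13^1 + 4·13^2 + 6·13^3
  c_2 = 10631 = 10·13^0 + 11·13^1 + 10·13^2 + 4·13^3
  c_3 = 4873 = 11·13^0 + 10·13^1 + 2·13^2 + 2·13^3
  c_4 = 16410 = 4·13^0 + 1·13^1 + 6·13^2 + 7·13^3
λ_0 = (0, 10, 11, 4)
λ_1 = (10, 11, 10, 1)
λ_2 = (4, 10, 2, 6)
λ_3 = (6, 4, 2, 7)

((0, 10, 11, 4), (10, 11, 10, 1), (4, 10, 2, 6), (6, 4, 2, 7))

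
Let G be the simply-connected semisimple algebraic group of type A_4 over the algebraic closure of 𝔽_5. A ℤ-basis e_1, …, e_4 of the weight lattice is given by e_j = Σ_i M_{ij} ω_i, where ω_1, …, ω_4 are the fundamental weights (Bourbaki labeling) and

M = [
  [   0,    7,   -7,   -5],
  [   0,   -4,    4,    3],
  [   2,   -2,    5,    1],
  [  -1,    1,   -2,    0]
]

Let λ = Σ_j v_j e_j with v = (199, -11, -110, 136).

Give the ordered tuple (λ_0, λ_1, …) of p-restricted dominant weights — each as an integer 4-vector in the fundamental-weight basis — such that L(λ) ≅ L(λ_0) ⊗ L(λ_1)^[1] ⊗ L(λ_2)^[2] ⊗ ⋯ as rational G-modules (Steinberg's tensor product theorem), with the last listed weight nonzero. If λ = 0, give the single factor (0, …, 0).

Converting to the ω-basis (c_i = row i of M dotted with v = (199, -11, -110, 136)):
  c_1 = (0)·(199) + (7)·(-11) + (-7)·(-110) + (-5)·(136) = 13
  c_2 = (0)·(199) + (-4)·(-11) + (4)·(-110) + (3)·(136) = 12
  c_3 = (2)·(199) + (-2)·(-11) + (5)·(-110) + (1)·(136) = 6
  c_4 = (-1)·(199) + (1)·(-11) + (-2)·(-110) + (0)·(136) = 10
Expand coordinatewise in base 5:
  c_1 = 13 = 3·5^0 + 2·5^1
  c_2 = 12 = 2·5^0 + 2·5^1
  c_3 = 6 = 1·5^0 + 1·5^1
  c_4 = 10 = 0·5^0 + 2·5^1
Factor λ_0 = (3, 2, 1, 0)
Factor λ_1 = (2, 2, 1, 2)

((3, 2, 1, 0), (2, 2, 1, 2))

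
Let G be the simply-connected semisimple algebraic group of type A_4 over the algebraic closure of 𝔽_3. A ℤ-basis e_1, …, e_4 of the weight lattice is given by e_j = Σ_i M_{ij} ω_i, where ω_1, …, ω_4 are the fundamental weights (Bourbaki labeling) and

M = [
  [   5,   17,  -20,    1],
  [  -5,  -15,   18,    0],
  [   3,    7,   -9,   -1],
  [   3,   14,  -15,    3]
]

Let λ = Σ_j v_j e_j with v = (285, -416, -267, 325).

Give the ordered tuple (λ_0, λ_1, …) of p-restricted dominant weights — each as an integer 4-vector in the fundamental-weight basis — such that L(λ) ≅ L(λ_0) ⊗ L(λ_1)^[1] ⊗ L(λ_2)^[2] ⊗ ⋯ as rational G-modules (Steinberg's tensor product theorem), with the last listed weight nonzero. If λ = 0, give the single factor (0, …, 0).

Converting to the ω-basis (c_i = row i of M dotted with v = (285, -416, -267, 325)):
  c_1 = (5)·(285) + (17)·(-416) + (-20)·(-267) + (1)·(325) = 18
  c_2 = (-5)·(285) + (-15)·(-416) + (18)·(-267) + (0)·(325) = 9
  c_3 = (3)·(285) + (7)·(-416) + (-9)·(-267) + (-1)·(325) = 21
  c_4 = (3)·(285) + (14)·(-416) + (-15)·(-267) + (3)·(325) = 11
Writing each c_i in base p = 3:
  c_1 = 18 = 0·3^0 + 0·3^1 + 2·3^2
  c_2 = 9 = 0·3^0 + 0·3^1 + 1·3^2
  c_3 = 21 = 0·3^0 + 1·3^1 + 2·3^2
  c_4 = 11 = 2·3^0 + 0·3^1 + 1·3^2
Factor λ_0 = (0, 0, 0, 2)
Factor λ_1 = (0, 0, 1, 0)
Factor λ_2 = (2, 1, 2, 1)

((0, 0, 0, 2), (0, 0, 1, 0), (2, 1, 2, 1))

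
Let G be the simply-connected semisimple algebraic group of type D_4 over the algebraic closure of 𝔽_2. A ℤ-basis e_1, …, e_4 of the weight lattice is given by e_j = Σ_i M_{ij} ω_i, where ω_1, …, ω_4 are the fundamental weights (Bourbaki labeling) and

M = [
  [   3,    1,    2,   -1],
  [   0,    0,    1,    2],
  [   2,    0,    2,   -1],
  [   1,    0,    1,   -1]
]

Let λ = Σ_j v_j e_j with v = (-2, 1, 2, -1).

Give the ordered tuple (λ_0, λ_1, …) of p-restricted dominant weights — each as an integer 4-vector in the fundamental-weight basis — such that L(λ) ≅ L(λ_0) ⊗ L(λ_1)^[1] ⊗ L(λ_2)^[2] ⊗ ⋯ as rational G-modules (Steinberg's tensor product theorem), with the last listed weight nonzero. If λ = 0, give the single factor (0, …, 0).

In the fundamental-weight basis, λ has coordinates c = M·v (v = (-2, 1, 2, -1)):
  c_1 = (3)·(-2) + 1·1 + 2·2 + (-1)·(-1) = 0
  c_2 = (0)·(-2) + 0·1 + 1·2 + (2)·(-1) = 0
  c_3 = (2)·(-2) + 0·1 + 2·2 + (-1)·(-1) = 1
  c_4 = (1)·(-2) + 0·1 + 1·2 + (-1)·(-1) = 1
p = 2; digits c_i = Σ_j d_{ij}·2^j, 0 ≤ d_{ij} < 2:
  c_1 = 0
  c_2 = 0
  c_3 = 1 = 1·2^0
  c_4 = 1 = 1·2^0
λ_0 = (0, 0, 1, 1)

((0, 0, 1, 1),)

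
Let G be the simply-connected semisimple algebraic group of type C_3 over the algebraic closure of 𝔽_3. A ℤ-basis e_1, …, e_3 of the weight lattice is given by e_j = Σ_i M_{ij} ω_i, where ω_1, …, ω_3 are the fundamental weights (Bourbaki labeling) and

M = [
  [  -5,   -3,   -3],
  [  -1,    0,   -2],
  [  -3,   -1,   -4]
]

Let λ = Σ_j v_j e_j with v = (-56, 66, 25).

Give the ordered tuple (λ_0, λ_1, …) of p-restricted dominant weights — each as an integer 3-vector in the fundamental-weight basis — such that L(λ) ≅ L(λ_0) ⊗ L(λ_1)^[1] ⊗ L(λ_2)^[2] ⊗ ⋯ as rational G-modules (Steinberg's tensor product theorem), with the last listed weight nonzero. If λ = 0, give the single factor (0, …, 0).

((1, 0, 2), (2, 2, 0))

Change of basis e → ω: c = M·v where v = (-56, 66, 25):
  c_1 = (-5)·(-56) + (-3)·(66) + (-3)·(25) = 7
  c_2 = (-1)·(-56) + (0)·(66) + (-2)·(25) = 6
  c_3 = (-3)·(-56) + (-1)·(66) + (-4)·(25) = 2
Writing each c_i in base p = 3:
  c_1 = 7 = 1·3^0 + 2·3^1
  c_2 = 6 = 0·3^0 + 2·3^1
  c_3 = 2 = 2·3^0
p-restricted factor λ_0 = (1, 0, 2)
p-restricted factor λ_1 = (2, 2, 0)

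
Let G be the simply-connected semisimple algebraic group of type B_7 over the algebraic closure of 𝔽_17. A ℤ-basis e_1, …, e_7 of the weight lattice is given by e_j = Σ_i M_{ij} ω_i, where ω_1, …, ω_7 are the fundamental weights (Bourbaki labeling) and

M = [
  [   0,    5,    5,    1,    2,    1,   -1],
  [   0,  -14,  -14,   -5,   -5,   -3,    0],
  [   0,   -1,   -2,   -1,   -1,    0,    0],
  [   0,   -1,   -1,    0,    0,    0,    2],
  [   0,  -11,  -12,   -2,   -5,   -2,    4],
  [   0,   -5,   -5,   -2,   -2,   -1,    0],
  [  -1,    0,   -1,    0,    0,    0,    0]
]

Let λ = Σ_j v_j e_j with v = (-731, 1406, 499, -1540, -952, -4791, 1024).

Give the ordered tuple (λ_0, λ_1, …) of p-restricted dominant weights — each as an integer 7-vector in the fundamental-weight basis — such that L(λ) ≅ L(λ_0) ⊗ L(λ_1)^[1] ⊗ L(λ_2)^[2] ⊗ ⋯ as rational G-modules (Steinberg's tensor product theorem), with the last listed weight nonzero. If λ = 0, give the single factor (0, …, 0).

In the fundamental-weight basis, λ has coordinates c = M·v (v = (-731, 1406, 499, -1540, -952, -4791, 1024)):
  c_1 = (0)·(-731) + 5·1406 + 5·499 + (1)·(-1540) + (2)·(-952) + (1)·(-4791) + (-1)·(1024) = 266
  c_2 = (0)·(-731) + (-14)·(1406) + (-14)·(499) + (-5)·(-1540) + (-5)·(-952) + (-3)·(-4791) + 0·1024 = 163
  c_3 = (0)·(-731) + (-1)·(1406) + (-2)·(499) + (-1)·(-1540) + (-1)·(-952) + (0)·(-4791) + 0·1024 = 88
  c_4 = (0)·(-731) + (-1)·(1406) + (-1)·(499) + (0)·(-1540) + (0)·(-952) + (0)·(-4791) + 2·1024 = 143
  c_5 = (0)·(-731) + (-11)·(1406) + (-12)·(499) + (-2)·(-1540) + (-5)·(-952) + (-2)·(-4791) + 4·1024 = 64
  c_6 = (0)·(-731) + (-5)·(1406) + (-5)·(499) + (-2)·(-1540) + (-2)·(-952) + (-1)·(-4791) + 0·1024 = 250
  c_7 = (-1)·(-731) + 0·1406 + (-1)·(499) + (0)·(-1540) + (0)·(-952) + (0)·(-4791) + 0·1024 = 232
Base-17 expansion of each c_i:
  c_1 = 266 = 11·17^0 + 15·17^1
  c_2 = 163 = 10·17^0 + 9·17^1
  c_3 = 88 = 3·17^0 + 5·17^1
  c_4 = 143 = 7·17^0 + 8·17^1
  c_5 = 64 = 13·17^0 + 3·17^1
  c_6 = 250 = 12·17^0 + 14·17^1
  c_7 = 232 = 11·17^0 + 13·17^1
λ_0 = (11, 10, 3, 7, 13, 12, 11)
λ_1 = (15, 9, 5, 8, 3, 14, 13)

((11, 10, 3, 7, 13, 12, 11), (15, 9, 5, 8, 3, 14, 13))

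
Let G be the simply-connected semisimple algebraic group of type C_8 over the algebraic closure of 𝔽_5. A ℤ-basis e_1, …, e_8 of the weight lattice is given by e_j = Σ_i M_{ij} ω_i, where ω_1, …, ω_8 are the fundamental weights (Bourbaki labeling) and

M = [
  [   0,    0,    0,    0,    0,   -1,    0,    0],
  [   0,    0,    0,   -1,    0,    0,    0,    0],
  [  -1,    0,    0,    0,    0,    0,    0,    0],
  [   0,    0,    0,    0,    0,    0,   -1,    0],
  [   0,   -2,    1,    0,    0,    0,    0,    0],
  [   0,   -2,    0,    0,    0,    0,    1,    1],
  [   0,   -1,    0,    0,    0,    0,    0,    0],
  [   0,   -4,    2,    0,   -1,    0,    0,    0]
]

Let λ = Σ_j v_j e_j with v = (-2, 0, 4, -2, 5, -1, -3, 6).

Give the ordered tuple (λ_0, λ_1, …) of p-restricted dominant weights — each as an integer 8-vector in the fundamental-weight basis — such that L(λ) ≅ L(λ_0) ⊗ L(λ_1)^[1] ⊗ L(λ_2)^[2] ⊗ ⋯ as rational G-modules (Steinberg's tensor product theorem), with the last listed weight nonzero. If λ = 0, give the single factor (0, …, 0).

((1, 2, 2, 3, 4, 3, 0, 3),)

ω-coordinates c = M·v, v = (-2, 0, 4, -2, 5, -1, -3, 6):
  c_1 = (0)·(-2) + 0·0 + 0·4 + (0)·(-2) + 0·5 + (-1)·(-1) + (0)·(-3) + 0·6 = 1
  c_2 = (0)·(-2) + 0·0 + 0·4 + (-1)·(-2) + 0·5 + (0)·(-1) + (0)·(-3) + 0·6 = 2
  c_3 = (-1)·(-2) + 0·0 + 0·4 + (0)·(-2) + 0·5 + (0)·(-1) + (0)·(-3) + 0·6 = 2
  c_4 = (0)·(-2) + 0·0 + 0·4 + (0)·(-2) + 0·5 + (0)·(-1) + (-1)·(-3) + 0·6 = 3
  c_5 = (0)·(-2) + (-2)·(0) + 1·4 + (0)·(-2) + 0·5 + (0)·(-1) + (0)·(-3) + 0·6 = 4
  c_6 = (0)·(-2) + (-2)·(0) + 0·4 + (0)·(-2) + 0·5 + (0)·(-1) + (1)·(-3) + 1·6 = 3
  c_7 = (0)·(-2) + (-1)·(0) + 0·4 + (0)·(-2) + 0·5 + (0)·(-1) + (0)·(-3) + 0·6 = 0
  c_8 = (0)·(-2) + (-4)·(0) + 2·4 + (0)·(-2) + (-1)·(5) + (0)·(-1) + (0)·(-3) + 0·6 = 3
Base-5 expansion of each c_i:
  c_1 = 1 = 1·5^0
  c_2 = 2 = 2·5^0
  c_3 = 2 = 2·5^0
  c_4 = 3 = 3·5^0
  c_5 = 4 = 4·5^0
  c_6 = 3 = 3·5^0
  c_7 = 0
  c_8 = 3 = 3·5^0
Factor λ_0 = (1, 2, 2, 3, 4, 3, 0, 3)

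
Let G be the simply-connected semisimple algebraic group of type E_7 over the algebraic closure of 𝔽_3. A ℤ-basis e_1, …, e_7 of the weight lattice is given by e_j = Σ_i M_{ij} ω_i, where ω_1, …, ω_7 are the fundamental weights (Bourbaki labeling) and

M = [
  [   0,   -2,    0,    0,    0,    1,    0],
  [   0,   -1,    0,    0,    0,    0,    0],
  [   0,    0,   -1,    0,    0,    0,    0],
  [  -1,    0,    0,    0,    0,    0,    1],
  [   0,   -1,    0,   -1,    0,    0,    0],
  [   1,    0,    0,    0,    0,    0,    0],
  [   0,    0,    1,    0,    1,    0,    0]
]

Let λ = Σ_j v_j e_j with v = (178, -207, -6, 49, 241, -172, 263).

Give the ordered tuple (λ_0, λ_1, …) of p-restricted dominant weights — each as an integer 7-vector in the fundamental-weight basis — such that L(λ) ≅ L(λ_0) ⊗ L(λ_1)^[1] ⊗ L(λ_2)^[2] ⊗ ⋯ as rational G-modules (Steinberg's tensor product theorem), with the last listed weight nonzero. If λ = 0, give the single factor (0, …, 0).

Compute c_i = Σ_j M_{ij} v_j with v = (178, -207, -6, 49, 241, -172, 263):
  c_1 = (0)·(178) + (-2)·(-207) + (0)·(-6) + (0)·(49) + (0)·(241) + (1)·(-172) + (0)·(263) = 242
  c_2 = (0)·(178) + (-1)·(-207) + (0)·(-6) + (0)·(49) + (0)·(241) + (0)·(-172) + (0)·(263) = 207
  c_3 = (0)·(178) + (0)·(-207) + (-1)·(-6) + (0)·(49) + (0)·(241) + (0)·(-172) + (0)·(263) = 6
  c_4 = (-1)·(178) + (0)·(-207) + (0)·(-6) + (0)·(49) + (0)·(241) + (0)·(-172) + (1)·(263) = 85
  c_5 = (0)·(178) + (-1)·(-207) + (0)·(-6) + (-1)·(49) + (0)·(241) + (0)·(-172) + (0)·(263) = 158
  c_6 = (1)·(178) + (0)·(-207) + (0)·(-6) + (0)·(49) + (0)·(241) + (0)·(-172) + (0)·(263) = 178
  c_7 = (0)·(178) + (0)·(-207) + (1)·(-6) + (0)·(49) + (1)·(241) + (0)·(-172) + (0)·(263) = 235
p = 3; digits c_i = Σ_j d_{ij}·3^j, 0 ≤ d_{ij} < 3:
  c_1 = 242 = 2·3^0 + 2·3^1 + 2·3^2 + 2·3^3 + 2·3^4
  c_2 = 207 = 0·3^0 + 0·3^1 + 2·3^2 + 1·3^3 + 2·3^4
  c_3 = 6 = 0·3^0 + 2·3^1
  c_4 = 85 = 1·3^0 + 1·3^1 + 0·3^2 + 0·3^3 + 1·3^4
  c_5 = 158 = 2·3^0 + 1·3^1 + 2·3^2 + 2·3^3 + 1·3^4
  c_6 = 178 = 1·3^0 + 2·3^1 + 1·3^2 + 0·3^3 + 2·3^4
  c_7 = 235 = 1·3^0 + 0·3^1 + 2·3^2 + 2·3^3 + 2·3^4
λ_0 = (2, 0, 0, 1, 2, 1, 1)
λ_1 = (2, 0, 2, 1, 1, 2, 0)
λ_2 = (2, 2, 0, 0, 2, 1, 2)
λ_3 = (2, 1, 0, 0, 2, 0, 2)
λ_4 = (2, 2, 0, 1, 1, 2, 2)

((2, 0, 0, 1, 2, 1, 1), (2, 0, 2, 1, 1, 2, 0), (2, 2, 0, 0, 2, 1, 2), (2, 1, 0, 0, 2, 0, 2), (2, 2, 0, 1, 1, 2, 2))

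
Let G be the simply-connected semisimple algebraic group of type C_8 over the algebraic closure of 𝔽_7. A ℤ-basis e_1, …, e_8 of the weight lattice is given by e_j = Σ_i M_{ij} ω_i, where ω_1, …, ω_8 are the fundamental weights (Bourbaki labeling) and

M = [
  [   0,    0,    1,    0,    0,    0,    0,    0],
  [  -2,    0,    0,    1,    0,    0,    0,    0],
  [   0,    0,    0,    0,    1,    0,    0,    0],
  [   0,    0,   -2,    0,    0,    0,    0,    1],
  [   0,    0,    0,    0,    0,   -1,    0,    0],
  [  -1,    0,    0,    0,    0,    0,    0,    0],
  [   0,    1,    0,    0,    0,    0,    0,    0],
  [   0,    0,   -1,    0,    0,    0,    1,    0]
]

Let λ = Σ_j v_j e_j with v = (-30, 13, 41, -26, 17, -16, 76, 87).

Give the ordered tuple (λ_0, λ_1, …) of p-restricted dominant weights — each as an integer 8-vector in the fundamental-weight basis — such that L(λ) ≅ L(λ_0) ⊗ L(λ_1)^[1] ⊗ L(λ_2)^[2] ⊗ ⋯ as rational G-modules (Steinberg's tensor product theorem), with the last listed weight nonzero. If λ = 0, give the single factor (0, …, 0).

ω-coordinates c = M·v, v = (-30, 13, 41, -26, 17, -16, 76, 87):
  c_1 = (0)·(-30) + (0)·(13) + (1)·(41) + (0)·(-26) + (0)·(17) + (0)·(-16) + (0)·(76) + (0)·(87) = 41
  c_2 = (-2)·(-30) + (0)·(13) + (0)·(41) + (1)·(-26) + (0)·(17) + (0)·(-16) + (0)·(76) + (0)·(87) = 34
  c_3 = (0)·(-30) + (0)·(13) + (0)·(41) + (0)·(-26) + (1)·(17) + (0)·(-16) + (0)·(76) + (0)·(87) = 17
  c_4 = (0)·(-30) + (0)·(13) + (-2)·(41) + (0)·(-26) + (0)·(17) + (0)·(-16) + (0)·(76) + (1)·(87) = 5
  c_5 = (0)·(-30) + (0)·(13) + (0)·(41) + (0)·(-26) + (0)·(17) + (-1)·(-16) + (0)·(76) + (0)·(87) = 16
  c_6 = (-1)·(-30) + (0)·(13) + (0)·(41) + (0)·(-26) + (0)·(17) + (0)·(-16) + (0)·(76) + (0)·(87) = 30
  c_7 = (0)·(-30) + (1)·(13) + (0)·(41) + (0)·(-26) + (0)·(17) + (0)·(-16) + (0)·(76) + (0)·(87) = 13
  c_8 = (0)·(-30) + (0)·(13) + (-1)·(41) + (0)·(-26) + (0)·(17) + (0)·(-16) + (1)·(76) + (0)·(87) = 35
Expand coordinatewise in base 7:
  c_1 = 41 = 6·7^0 + 5·7^1
  c_2 = 34 = 6·7^0 + 4·7^1
  c_3 = 17 = 3·7^0 + 2·7^1
  c_4 = 5 = 5·7^0
  c_5 = 16 = 2·7^0 + 2·7^1
  c_6 = 30 = 2·7^0 + 4·7^1
  c_7 = 13 = 6·7^0 + 1·7^1
  c_8 = 35 = 0·7^0 + 5·7^1
p-restricted factor λ_0 = (6, 6, 3, 5, 2, 2, 6, 0)
p-restricted factor λ_1 = (5, 4, 2, 0, 2, 4, 1, 5)

((6, 6, 3, 5, 2, 2, 6, 0), (5, 4, 2, 0, 2, 4, 1, 5))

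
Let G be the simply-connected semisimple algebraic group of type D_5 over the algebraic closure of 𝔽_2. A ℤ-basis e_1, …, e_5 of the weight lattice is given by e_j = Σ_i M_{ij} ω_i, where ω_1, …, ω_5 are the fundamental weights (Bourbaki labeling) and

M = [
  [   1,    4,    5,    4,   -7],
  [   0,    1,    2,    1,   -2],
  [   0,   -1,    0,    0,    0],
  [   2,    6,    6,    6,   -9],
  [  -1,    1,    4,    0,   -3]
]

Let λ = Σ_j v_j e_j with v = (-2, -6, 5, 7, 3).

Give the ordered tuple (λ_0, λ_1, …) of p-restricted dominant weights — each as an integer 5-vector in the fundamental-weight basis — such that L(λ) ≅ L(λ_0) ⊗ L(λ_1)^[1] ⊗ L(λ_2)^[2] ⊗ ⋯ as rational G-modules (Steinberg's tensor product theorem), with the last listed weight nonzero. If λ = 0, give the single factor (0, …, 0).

Compute c_i = Σ_j M_{ij} v_j with v = (-2, -6, 5, 7, 3):
  c_1 = 1*-2 + 4*-6 + 5*5 + 4*7 + -7*3 = 6
  c_2 = 0*-2 + 1*-6 + 2*5 + 1*7 + -2*3 = 5
  c_3 = 0*-2 + -1*-6 + 0*5 + 0*7 + 0*3 = 6
  c_4 = 2*-2 + 6*-6 + 6*5 + 6*7 + -9*3 = 5
  c_5 = -1*-2 + 1*-6 + 4*5 + 0*7 + -3*3 = 7
Expand coordinatewise in base 2:
  c_1 = 6 = 0·2^0 + 1·2^1 + 1·2^2
  c_2 = 5 = 1·2^0 + 0·2^1 + 1·2^2
  c_3 = 6 = 0·2^0 + 1·2^1 + 1·2^2
  c_4 = 5 = 1·2^0 + 0·2^1 + 1·2^2
  c_5 = 7 = 1·2^0 + 1·2^1 + 1·2^2
λ_0 = (0, 1, 0, 1, 1)
λ_1 = (1, 0, 1, 0, 1)
λ_2 = (1, 1, 1, 1, 1)

((0, 1, 0, 1, 1), (1, 0, 1, 0, 1), (1, 1, 1, 1, 1))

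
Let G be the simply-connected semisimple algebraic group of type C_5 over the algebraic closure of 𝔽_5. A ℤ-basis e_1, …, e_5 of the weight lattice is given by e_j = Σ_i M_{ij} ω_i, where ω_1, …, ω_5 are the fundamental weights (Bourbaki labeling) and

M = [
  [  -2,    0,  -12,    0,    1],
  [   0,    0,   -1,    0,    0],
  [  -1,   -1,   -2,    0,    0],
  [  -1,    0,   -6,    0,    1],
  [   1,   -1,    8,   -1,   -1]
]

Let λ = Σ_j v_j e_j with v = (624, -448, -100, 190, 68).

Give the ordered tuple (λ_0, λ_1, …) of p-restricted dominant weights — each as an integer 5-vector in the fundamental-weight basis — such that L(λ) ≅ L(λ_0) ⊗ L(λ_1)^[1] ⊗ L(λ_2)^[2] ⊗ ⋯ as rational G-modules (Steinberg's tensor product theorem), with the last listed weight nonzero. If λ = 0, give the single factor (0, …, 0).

Converting to the ω-basis (c_i = row i of M dotted with v = (624, -448, -100, 190, 68)):
  c_1 = (-2)·(624) + (0)·(-448) + (-12)·(-100) + 0·190 + 1·68 = 20
  c_2 = 0·624 + (0)·(-448) + (-1)·(-100) + 0·190 + 0·68 = 100
  c_3 = (-1)·(624) + (-1)·(-448) + (-2)·(-100) + 0·190 + 0·68 = 24
  c_4 = (-1)·(624) + (0)·(-448) + (-6)·(-100) + 0·190 + 1·68 = 44
  c_5 = 1·624 + (-1)·(-448) + (8)·(-100) + (-1)·(190) + (-1)·(68) = 14
Base-5 expansion of each c_i:
  c_1 = 20 = 0·5^0 + 4·5^1
  c_2 = 100 = 0·5^0 + 0·5^1 + 4·5^2
  c_3 = 24 = 4·5^0 + 4·5^1
  c_4 = 44 = 4·5^0 + 3·5^1 + 1·5^2
  c_5 = 14 = 4·5^0 + 2·5^1
p-restricted factor λ_0 = (0, 0, 4, 4, 4)
p-restricted factor λ_1 = (4, 0, 4, 3, 2)
p-restricted factor λ_2 = (0, 4, 0, 1, 0)

((0, 0, 4, 4, 4), (4, 0, 4, 3, 2), (0, 4, 0, 1, 0))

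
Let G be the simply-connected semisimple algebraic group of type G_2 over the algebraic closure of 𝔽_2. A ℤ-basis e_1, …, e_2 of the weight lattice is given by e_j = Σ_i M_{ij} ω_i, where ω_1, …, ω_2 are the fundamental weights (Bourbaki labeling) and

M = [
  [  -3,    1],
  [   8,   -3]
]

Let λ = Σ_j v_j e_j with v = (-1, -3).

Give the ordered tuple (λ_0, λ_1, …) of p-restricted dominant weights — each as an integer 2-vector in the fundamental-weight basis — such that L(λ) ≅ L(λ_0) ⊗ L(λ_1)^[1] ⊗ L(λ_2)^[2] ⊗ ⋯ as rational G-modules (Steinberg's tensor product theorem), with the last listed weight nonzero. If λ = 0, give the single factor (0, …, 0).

((0, 1),)

Change of basis e → ω: c = M·v where v = (-1, -3):
  c_1 = -3*-1 + 1*-3 = 0
  c_2 = 8*-1 + -3*-3 = 1
Expand coordinatewise in base 2:
  c_1 = 0
  c_2 = 1 = 1·2^0
Factor λ_0 = (0, 1)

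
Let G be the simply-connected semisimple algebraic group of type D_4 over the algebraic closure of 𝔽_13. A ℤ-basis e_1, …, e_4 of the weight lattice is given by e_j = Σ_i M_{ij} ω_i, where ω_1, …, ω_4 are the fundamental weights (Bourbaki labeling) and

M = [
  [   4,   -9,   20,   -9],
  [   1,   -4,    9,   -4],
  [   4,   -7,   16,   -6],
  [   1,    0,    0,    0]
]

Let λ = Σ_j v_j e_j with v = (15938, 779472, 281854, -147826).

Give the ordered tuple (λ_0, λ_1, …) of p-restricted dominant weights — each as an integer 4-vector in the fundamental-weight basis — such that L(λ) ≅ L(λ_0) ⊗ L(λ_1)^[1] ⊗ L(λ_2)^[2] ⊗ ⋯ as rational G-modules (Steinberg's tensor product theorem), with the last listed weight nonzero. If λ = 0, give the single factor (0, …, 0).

((2, 1, 12, 0), (10, 1, 0, 4), (3, 11, 11, 3), (7, 11, 1, 7))

Change of basis e → ω: c = M·v where v = (15938, 779472, 281854, -147826):
  c_1 = 4*15938 + -9*779472 + 20*281854 + -9*-147826 = 16018
  c_2 = 1*15938 + -4*779472 + 9*281854 + -4*-147826 = 26040
  c_3 = 4*15938 + -7*779472 + 16*281854 + -6*-147826 = 4068
  c_4 = 1*15938 + 0*779472 + 0*281854 + 0*-147826 = 15938
Writing each c_i in base p = 13:
  c_1 = 16018 = 2·13^0 + 10·13^1 + 3·13^2 + 7·13^3
  c_2 = 26040 = 1·13^0 + 1·13^1 + 11·13^2 + 11·13^3
  c_3 = 4068 = 12·13^0 + 0·13^1 + 11·13^2 + 1·13^3
  c_4 = 15938 = 0·13^0 + 4·13^1 + 3·13^2 + 7·13^3
Factor λ_0 = (2, 1, 12, 0)
Factor λ_1 = (10, 1, 0, 4)
Factor λ_2 = (3, 11, 11, 3)
Factor λ_3 = (7, 11, 1, 7)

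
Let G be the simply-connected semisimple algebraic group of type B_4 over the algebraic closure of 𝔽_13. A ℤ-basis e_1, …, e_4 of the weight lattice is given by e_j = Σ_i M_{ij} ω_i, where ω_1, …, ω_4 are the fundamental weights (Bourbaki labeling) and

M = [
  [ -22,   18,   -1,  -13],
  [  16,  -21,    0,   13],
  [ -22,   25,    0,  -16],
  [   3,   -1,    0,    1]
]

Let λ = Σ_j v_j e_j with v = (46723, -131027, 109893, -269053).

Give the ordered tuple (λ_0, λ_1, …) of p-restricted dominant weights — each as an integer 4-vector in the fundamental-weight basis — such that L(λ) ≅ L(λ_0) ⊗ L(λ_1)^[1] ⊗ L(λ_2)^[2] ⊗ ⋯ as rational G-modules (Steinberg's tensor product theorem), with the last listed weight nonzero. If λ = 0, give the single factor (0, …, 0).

ω-coordinates c = M·v, v = (46723, -131027, 109893, -269053):
  c_1 = -22*46723 + 18*-131027 + -1*109893 + -13*-269053 = 1404
  c_2 = 16*46723 + -21*-131027 + 0*109893 + 13*-269053 = 1446
  c_3 = -22*46723 + 25*-131027 + 0*109893 + -16*-269053 = 1267
  c_4 = 3*46723 + -1*-131027 + 0*109893 + 1*-269053 = 2143
Base-13 expansion of each c_i:
  c_1 = 1404 = 0·13^0 + 4·13^1 + 8·13^2
  c_2 = 1446 = 3·13^0 + 7·13^1 + 8·13^2
  c_3 = 1267 = 6·13^0 + 6·13^1 + 7·13^2
  c_4 = 2143 = 11·13^0 + 8·13^1 + 12·13^2
λ_0 = (0, 3, 6, 11)
λ_1 = (4, 7, 6, 8)
λ_2 = (8, 8, 7, 12)

((0, 3, 6, 11), (4, 7, 6, 8), (8, 8, 7, 12))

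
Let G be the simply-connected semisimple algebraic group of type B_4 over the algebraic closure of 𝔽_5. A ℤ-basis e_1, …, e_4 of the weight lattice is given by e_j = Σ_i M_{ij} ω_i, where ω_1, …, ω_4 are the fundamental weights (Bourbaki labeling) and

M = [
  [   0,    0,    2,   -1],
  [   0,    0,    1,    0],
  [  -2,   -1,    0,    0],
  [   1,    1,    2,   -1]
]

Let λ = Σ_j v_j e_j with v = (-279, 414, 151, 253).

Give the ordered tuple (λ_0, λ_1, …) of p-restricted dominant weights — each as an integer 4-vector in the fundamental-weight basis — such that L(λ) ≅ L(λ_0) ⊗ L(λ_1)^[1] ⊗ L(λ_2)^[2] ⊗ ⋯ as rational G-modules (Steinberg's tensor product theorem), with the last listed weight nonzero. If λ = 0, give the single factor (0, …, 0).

Compute c_i = Σ_j M_{ij} v_j with v = (-279, 414, 151, 253):
  c_1 = (0)·(-279) + 0·414 + 2·151 + (-1)·(253) = 49
  c_2 = (0)·(-279) + 0·414 + 1·151 + 0·253 = 151
  c_3 = (-2)·(-279) + (-1)·(414) + 0·151 + 0·253 = 144
  c_4 = (1)·(-279) + 1·414 + 2·151 + (-1)·(253) = 184
Writing each c_i in base p = 5:
  c_1 = 49 = 4·5^0 + 4·5^1 + 1·5^2
  c_2 = 151 = 1·5^0 + 0·5^1 + 1·5^2 + 1·5^3
  c_3 = 144 = 4·5^0 + 3·5^1 + 0·5^2 + 1·5^3
  c_4 = 184 = 4·5^0 + 1·5^1 + 2·5^2 + 1·5^3
Factor λ_0 = (4, 1, 4, 4)
Factor λ_1 = (4, 0, 3, 1)
Factor λ_2 = (1, 1, 0, 2)
Factor λ_3 = (0, 1, 1, 1)

((4, 1, 4, 4), (4, 0, 3, 1), (1, 1, 0, 2), (0, 1, 1, 1))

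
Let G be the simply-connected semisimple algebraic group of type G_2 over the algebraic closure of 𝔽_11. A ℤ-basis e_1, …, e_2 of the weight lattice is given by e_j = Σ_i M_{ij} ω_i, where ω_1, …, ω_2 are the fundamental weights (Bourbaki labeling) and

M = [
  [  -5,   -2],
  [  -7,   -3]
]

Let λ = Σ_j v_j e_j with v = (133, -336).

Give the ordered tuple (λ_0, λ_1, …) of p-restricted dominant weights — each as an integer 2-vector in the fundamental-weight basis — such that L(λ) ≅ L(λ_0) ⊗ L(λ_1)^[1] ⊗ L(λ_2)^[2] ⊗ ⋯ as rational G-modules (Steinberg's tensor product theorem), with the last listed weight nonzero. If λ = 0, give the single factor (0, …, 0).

Converting to the ω-basis (c_i = row i of M dotted with v = (133, -336)):
  c_1 = -5*133 + -2*-336 = 7
  c_2 = -7*133 + -3*-336 = 77
p = 11; digits c_i = Σ_j d_{ij}·11^j, 0 ≤ d_{ij} < 11:
  c_1 = 7 = 7·11^0
  c_2 = 77 = 0·11^0 + 7·11^1
Factor λ_0 = (7, 0)
Factor λ_1 = (0, 7)

((7, 0), (0, 7))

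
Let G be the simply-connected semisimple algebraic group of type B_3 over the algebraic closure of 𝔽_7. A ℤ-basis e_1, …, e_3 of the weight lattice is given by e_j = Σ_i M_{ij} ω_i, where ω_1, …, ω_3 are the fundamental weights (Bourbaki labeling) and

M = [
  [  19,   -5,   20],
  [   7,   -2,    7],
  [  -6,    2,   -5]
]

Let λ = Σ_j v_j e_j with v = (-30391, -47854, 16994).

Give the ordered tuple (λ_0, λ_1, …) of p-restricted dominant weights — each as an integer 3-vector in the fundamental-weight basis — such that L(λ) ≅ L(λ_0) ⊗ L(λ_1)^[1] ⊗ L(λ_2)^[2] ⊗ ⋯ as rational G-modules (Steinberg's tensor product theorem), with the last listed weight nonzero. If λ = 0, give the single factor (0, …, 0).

((6, 4, 2), (0, 2, 0), (0, 4, 6), (5, 5, 4))

Compute c_i = Σ_j M_{ij} v_j with v = (-30391, -47854, 16994):
  c_1 = (19)·(-30391) + (-5)·(-47854) + 20·16994 = 1721
  c_2 = (7)·(-30391) + (-2)·(-47854) + 7·16994 = 1929
  c_3 = (-6)·(-30391) + (2)·(-47854) + (-5)·(16994) = 1668
Expand coordinatewise in base 7:
  c_1 = 1721 = 6·7^0 + 0·7^1 + 0·7^2 + 5·7^3
  c_2 = 1929 = 4·7^0 + 2·7^1 + 4·7^2 + 5·7^3
  c_3 = 1668 = 2·7^0 + 0·7^1 + 6·7^2 + 4·7^3
λ_0 = (6, 4, 2)
λ_1 = (0, 2, 0)
λ_2 = (0, 4, 6)
λ_3 = (5, 5, 4)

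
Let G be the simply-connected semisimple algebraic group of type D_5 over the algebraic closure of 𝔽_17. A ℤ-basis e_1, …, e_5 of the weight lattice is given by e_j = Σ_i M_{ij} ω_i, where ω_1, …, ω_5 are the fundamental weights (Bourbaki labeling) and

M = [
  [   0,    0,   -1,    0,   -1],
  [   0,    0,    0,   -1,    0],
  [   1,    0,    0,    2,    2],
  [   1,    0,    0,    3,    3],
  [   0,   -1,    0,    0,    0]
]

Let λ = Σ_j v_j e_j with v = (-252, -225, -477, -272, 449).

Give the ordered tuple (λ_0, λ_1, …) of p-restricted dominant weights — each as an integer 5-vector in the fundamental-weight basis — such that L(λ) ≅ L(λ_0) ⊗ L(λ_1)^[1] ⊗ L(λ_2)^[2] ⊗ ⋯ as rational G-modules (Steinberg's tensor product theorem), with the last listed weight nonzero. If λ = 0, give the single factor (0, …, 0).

((11, 0, 0, 7, 4), (1, 16, 6, 16, 13))

Compute c_i = Σ_j M_{ij} v_j with v = (-252, -225, -477, -272, 449):
  c_1 = 0*-252 + 0*-225 + -1*-477 + 0*-272 + -1*449 = 28
  c_2 = 0*-252 + 0*-225 + 0*-477 + -1*-272 + 0*449 = 272
  c_3 = 1*-252 + 0*-225 + 0*-477 + 2*-272 + 2*449 = 102
  c_4 = 1*-252 + 0*-225 + 0*-477 + 3*-272 + 3*449 = 279
  c_5 = 0*-252 + -1*-225 + 0*-477 + 0*-272 + 0*449 = 225
p = 17; digits c_i = Σ_j d_{ij}·17^j, 0 ≤ d_{ij} < 17:
  c_1 = 28 = 11·17^0 + 1·17^1
  c_2 = 272 = 0·17^0 + 16·17^1
  c_3 = 102 = 0·17^0 + 6·17^1
  c_4 = 279 = 7·17^0 + 16·17^1
  c_5 = 225 = 4·17^0 + 13·17^1
λ_0 = (11, 0, 0, 7, 4)
λ_1 = (1, 16, 6, 16, 13)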